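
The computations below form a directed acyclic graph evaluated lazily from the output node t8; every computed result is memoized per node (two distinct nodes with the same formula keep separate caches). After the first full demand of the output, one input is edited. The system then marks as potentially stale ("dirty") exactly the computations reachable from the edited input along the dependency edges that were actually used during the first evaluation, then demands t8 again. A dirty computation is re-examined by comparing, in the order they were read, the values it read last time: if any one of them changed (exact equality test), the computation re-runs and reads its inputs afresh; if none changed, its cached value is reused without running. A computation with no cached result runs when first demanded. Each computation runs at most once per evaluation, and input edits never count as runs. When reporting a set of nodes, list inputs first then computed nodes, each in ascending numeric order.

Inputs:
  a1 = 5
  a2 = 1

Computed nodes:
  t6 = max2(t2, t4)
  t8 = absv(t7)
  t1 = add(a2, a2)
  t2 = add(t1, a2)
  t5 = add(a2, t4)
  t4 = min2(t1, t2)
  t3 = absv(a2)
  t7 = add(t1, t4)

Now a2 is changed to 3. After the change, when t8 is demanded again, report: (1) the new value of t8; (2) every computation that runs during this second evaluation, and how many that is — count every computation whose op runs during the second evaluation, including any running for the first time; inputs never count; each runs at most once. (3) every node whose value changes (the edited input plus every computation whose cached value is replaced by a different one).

First demand of the output computes:
  t1 = add(1, 1) = 2
  t2 = add(2, 1) = 3
  t4 = min2(2, 3) = 2
  t7 = add(2, 2) = 4
  t8 = absv(4) = 4

After the edit, cleaning proceeds:
  t1: a read changed (a2 1->3; a2 1->3) — executes, giving 6.
  t2: a read changed (t1 2->6; a2 1->3) — executes, giving 9.
  t4: a read changed (t1 2->6; t2 3->9) — executes, giving 6.
  t7: a read changed (t1 2->6; t4 2->6) — executes, giving 12.
  t8: a read changed (t7 4->12) — executes, giving 12.

Demanding t8 again yields 12.
5 computations run: t1, t2, t4, t7, t8.
The nodes whose values change: a2, t1, t2, t4, t7, t8.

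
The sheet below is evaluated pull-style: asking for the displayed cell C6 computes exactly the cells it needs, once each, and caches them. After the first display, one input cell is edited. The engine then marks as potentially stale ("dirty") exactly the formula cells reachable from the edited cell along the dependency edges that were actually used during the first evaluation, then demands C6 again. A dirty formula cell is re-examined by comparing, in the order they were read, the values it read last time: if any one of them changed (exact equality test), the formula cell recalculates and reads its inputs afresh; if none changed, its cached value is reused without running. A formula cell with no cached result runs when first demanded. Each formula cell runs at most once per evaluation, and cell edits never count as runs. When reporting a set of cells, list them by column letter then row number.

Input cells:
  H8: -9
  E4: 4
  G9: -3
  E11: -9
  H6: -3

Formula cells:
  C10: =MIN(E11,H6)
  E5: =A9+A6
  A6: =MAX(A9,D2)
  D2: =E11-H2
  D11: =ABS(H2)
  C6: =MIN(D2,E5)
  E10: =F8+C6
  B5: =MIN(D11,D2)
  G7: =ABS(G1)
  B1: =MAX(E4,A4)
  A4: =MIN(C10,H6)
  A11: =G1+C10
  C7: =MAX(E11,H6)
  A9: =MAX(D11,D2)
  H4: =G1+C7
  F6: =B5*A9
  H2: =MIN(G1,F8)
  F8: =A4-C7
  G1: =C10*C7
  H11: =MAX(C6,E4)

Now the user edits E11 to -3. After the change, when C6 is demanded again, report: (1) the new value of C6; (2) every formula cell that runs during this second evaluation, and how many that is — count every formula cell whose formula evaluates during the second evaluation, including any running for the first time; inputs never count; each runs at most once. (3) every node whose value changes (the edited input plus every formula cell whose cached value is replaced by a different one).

First demand of the output computes:
  C7 = MAX(-9, -3) = -3
  C10 = MIN(-9, -3) = -9
  A4 = MIN(-9, -3) = -9
  F8 = -9 - -3 = -6
  G1 = -9 * -3 = 27
  H2 = MIN(27, -6) = -6
  D2 = -9 - -6 = -3
  D11 = ABS(-6) = 6
  A9 = MAX(6, -3) = 6
  A6 = MAX(6, -3) = 6
  E5 = 6 + 6 = 12
  C6 = MIN(-3, 12) = -3

After the edit, cleaning proceeds:
  C7: a read changed (E11 -9->-3) — executes, giving -3 — identical to its old value.
  C10: a read changed (E11 -9->-3) — executes, giving -3.
  A4: a read changed (C10 -9->-3) — executes, giving -3.
  F8: a read changed (A4 -9->-3) — executes, giving 0.
  G1: a read changed (C10 -9->-3) — executes, giving 9.
  H2: a read changed (G1 27->9; F8 -6->0) — executes, giving 0.
  D2: a read changed (E11 -9->-3; H2 -6->0) — executes, giving -3 — identical to its old value.
  D11: a read changed (H2 -6->0) — executes, giving 0.
  A9: a read changed (D11 6->0) — executes, giving 0.
  A6: a read changed (A9 6->0) — executes, giving 0.
  E5: a read changed (A9 6->0; A6 6->0) — executes, giving 0.
  C6: a read changed (E5 12->0) — executes, giving -3 — identical to its old value.

Demanding C6 again yields -3.
12 formula cells run: A4, A6, A9, C6, C7, C10, D2, D11, E5, F8, G1, H2.
The nodes whose values change: A4, A6, A9, C10, D11, E5, E11, F8, G1, H2.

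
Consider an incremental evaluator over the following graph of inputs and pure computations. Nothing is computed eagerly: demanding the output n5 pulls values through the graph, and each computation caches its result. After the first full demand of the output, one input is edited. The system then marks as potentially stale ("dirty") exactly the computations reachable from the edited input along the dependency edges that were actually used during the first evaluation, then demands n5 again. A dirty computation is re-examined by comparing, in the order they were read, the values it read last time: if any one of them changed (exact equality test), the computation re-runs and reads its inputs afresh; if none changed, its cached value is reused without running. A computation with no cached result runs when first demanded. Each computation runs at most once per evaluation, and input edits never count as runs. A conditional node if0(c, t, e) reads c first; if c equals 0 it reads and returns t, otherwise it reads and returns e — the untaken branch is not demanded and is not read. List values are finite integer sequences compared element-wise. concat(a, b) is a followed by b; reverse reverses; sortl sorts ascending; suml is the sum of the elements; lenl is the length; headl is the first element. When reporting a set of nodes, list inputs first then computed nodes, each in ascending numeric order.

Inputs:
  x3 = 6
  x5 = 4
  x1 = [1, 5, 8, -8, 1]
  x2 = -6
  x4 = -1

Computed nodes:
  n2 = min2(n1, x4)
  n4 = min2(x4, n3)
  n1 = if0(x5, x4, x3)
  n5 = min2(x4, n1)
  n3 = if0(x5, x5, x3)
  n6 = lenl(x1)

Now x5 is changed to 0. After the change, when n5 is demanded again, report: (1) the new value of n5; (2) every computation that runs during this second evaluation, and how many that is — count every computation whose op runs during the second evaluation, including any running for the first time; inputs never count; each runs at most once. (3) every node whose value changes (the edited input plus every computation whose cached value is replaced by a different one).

n5 now evaluates to -1.
Run set: n1, n5 (2 run).
Changed values: x5, n1.

Initial pass — values computed on the first demand:
  n1 = if0(x5=4 -> else branch x3) = 6
  n5 = min2(-1, 6) = -1

Second demand — change propagation:
  n1: re-runs because x5 4->0; new result -1.
  n5: re-runs because n1 6->-1; new result -1 (unchanged).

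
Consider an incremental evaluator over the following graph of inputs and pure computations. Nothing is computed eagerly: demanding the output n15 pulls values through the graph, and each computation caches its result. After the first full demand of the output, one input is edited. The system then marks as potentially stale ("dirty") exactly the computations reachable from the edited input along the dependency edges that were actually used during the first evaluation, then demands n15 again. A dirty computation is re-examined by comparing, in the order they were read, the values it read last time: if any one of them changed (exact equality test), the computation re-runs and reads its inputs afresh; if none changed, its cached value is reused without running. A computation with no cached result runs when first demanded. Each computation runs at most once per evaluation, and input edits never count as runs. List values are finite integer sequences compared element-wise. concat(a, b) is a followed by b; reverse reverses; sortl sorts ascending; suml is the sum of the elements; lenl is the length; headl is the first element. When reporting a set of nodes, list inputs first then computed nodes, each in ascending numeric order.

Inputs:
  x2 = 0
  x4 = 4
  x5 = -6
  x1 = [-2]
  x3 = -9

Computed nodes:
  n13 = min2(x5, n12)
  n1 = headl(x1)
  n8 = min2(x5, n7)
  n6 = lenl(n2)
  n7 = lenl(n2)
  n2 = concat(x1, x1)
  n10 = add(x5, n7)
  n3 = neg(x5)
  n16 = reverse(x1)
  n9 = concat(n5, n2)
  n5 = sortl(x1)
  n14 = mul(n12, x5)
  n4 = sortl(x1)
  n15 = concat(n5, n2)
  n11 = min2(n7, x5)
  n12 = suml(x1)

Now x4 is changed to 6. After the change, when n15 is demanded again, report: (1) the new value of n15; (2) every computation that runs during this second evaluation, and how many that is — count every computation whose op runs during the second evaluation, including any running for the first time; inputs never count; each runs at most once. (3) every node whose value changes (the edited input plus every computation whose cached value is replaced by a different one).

n15 now evaluates to [-2, -2, -2].
Run set: none (0 run).
Changed values: x4.
The important point: nothing the output needs ever reads x4, so the edit is invisible to it.

Initial pass — values computed on the first demand:
  n2 = concat([-2], [-2]) = [-2, -2]
  n5 = sortl([-2]) = [-2]
  n15 = concat([-2], [-2, -2]) = [-2, -2, -2]

Second demand — change propagation:
  no demanded computation ever read x4, so the edit dirties nothing and nothing runs.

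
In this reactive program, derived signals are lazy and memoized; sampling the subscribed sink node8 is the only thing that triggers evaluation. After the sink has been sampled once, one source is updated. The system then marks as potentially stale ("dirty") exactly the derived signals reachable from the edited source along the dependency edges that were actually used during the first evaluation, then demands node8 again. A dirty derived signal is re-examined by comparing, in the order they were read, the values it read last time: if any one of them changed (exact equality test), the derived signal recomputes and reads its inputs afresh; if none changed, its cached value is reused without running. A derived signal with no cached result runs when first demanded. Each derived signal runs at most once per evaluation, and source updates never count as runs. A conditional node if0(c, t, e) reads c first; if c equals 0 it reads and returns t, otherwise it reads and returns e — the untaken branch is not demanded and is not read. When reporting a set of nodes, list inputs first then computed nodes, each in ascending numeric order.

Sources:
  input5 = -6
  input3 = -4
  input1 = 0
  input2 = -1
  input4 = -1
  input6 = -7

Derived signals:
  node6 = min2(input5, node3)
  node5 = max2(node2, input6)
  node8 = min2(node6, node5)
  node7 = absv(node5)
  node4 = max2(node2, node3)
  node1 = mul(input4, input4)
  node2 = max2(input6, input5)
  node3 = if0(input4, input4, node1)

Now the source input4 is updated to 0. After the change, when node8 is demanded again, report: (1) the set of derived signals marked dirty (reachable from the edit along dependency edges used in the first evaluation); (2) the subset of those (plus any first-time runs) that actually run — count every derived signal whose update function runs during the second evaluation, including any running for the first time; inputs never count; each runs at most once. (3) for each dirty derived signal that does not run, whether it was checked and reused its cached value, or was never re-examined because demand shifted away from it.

The edit dirties: node1, node3, node6, node8.
2 derived signals run: node3, node6.
Cache hits after checking: node8.
Unvisited dirty nodes (no longer demanded): node1.
Note the branch switch — demand abandons node1, which is never re-examined.

First demand of the output computes:
  node1 = mul(-1, -1) = 1
  node2 = max2(-7, -6) = -6
  node3 = if0(input4=-1 -> else branch node1) = 1
  node5 = max2(-6, -7) = -6
  node6 = min2(-6, 1) = -6
  node8 = min2(-6, -6) = -6

After the edit, cleaning proceeds:
  node1: stays stale; no demand reaches it after the flip.
  node3: a read changed (input4 -1->0) — executes, giving 0.
  node6: a read changed (node3 1->0) — executes, giving -6 — identical to its old value.
  node8: dirty, but its reads are unchanged (node6 unchanged, node5 unchanged); cached -6 stands.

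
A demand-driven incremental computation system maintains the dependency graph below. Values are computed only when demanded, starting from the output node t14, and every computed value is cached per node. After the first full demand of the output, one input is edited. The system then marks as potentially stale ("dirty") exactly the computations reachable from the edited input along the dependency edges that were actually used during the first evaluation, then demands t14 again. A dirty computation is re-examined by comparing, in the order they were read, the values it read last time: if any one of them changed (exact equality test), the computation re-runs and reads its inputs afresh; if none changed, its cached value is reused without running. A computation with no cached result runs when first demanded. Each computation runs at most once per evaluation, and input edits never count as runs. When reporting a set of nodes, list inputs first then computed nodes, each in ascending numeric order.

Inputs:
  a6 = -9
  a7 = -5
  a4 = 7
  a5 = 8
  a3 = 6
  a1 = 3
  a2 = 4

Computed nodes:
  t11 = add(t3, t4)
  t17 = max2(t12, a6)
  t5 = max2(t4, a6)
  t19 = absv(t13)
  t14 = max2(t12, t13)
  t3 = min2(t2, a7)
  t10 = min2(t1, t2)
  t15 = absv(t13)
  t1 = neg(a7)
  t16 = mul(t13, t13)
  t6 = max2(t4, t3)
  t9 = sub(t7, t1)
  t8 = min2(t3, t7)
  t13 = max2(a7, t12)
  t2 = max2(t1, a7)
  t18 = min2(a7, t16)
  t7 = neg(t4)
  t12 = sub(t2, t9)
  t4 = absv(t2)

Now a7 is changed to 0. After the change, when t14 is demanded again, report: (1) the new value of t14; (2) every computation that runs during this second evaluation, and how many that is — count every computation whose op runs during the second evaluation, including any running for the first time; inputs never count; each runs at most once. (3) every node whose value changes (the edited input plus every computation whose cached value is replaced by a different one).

New value of t14: 0.
Computations that run: t1, t2, t4, t7, t9, t12, t13, t14 — 8 in total.
Values that change: a7, t1, t2, t4, t7, t9, t12, t13, t14.

First evaluation (everything demanded from the output):
  t1 = neg(-5) = 5
  t2 = max2(5, -5) = 5
  t4 = absv(5) = 5
  t7 = neg(5) = -5
  t9 = sub(-5, 5) = -10
  t12 = sub(5, -10) = 15
  t13 = max2(-5, 15) = 15
  t14 = max2(15, 15) = 15

Propagation after the edit:
  t1: runs — a7 -5->0; result 0.
  t2: runs — t1 5->0; a7 -5->0; result 0.
  t4: runs — t2 5->0; result 0.
  t7: runs — t4 5->0; result 0.
  t9: runs — t7 -5->0; t1 5->0; result 0.
  t12: runs — t2 5->0; t9 -10->0; result 0.
  t13: runs — a7 -5->0; t12 15->0; result 0.
  t14: runs — t12 15->0; t13 15->0; result 0.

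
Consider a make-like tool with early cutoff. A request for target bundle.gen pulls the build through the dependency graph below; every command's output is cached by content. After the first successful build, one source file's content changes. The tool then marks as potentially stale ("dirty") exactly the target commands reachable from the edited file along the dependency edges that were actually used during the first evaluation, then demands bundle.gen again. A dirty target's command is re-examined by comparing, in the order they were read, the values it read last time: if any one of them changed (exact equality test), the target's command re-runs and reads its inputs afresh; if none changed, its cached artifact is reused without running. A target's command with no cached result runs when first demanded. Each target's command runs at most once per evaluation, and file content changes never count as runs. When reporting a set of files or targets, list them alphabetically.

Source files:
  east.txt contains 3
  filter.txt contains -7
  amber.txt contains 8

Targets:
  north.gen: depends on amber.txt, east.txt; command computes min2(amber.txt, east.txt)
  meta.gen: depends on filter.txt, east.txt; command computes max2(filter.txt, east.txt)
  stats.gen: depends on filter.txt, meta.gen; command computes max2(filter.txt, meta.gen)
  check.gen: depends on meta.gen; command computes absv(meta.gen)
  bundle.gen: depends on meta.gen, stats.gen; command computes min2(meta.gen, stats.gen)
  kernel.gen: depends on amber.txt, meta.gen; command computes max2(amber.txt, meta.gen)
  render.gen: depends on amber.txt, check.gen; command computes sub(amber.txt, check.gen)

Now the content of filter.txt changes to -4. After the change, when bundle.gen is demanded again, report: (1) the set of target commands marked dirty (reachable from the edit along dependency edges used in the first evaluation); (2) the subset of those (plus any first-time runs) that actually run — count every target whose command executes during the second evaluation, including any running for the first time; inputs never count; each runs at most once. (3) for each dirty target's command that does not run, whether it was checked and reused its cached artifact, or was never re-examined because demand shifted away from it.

First demand of the output computes:
  meta.gen = max2(-7, 3) = 3
  stats.gen = max2(-7, 3) = 3
  bundle.gen = min2(3, 3) = 3

After the edit, cleaning proceeds:
  meta.gen: a read changed (filter.txt -7->-4) — executes, giving 3 — identical to its old value.
  stats.gen: a read changed (filter.txt -7->-4) — executes, giving 3 — identical to its old value.
  bundle.gen: dirty, but its reads are unchanged (meta.gen unchanged, stats.gen unchanged); cached 3 stands.

Note where the cutoff bites: bundle.gen is checked, finds nothing changed, and keeps its cache.

The edit dirties: bundle.gen, meta.gen, stats.gen.
2 target commands run: meta.gen, stats.gen.
Cache hits after checking: bundle.gen.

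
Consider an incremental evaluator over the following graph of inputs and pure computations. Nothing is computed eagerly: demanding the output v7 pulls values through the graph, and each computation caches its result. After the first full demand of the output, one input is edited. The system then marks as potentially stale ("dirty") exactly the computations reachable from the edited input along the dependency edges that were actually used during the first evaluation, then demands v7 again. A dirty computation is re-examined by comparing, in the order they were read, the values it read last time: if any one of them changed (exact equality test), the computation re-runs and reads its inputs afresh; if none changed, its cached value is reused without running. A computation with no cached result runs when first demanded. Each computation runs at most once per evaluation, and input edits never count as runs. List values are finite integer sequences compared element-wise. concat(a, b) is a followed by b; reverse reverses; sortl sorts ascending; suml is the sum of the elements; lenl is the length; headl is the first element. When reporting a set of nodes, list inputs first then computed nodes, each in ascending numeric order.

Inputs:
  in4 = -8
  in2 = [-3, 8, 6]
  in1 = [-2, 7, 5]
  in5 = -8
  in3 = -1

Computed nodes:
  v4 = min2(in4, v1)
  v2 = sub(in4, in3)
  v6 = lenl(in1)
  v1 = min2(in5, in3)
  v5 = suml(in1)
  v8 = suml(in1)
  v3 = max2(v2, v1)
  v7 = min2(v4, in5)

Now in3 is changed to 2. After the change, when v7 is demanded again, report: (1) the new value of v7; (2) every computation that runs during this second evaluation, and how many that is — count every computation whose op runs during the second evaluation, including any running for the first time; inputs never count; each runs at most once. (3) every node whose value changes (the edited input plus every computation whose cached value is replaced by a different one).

Initial pass — values computed on the first demand:
  v1 = min2(-8, -1) = -8
  v4 = min2(-8, -8) = -8
  v7 = min2(-8, -8) = -8

Second demand — change propagation:
  v1: re-runs because in3 -1->2; new result -8 (unchanged).
  v4: re-examined; everything it read last time is the same (in4 unchanged, v1 unchanged) — cache -8 kept, no run.
  v7: re-examined; everything it read last time is the same (v4 unchanged, in5 unchanged) — cache -8 kept, no run.

The important point: v1 recomputes to an identical value, and the output ends up unchanged.

v7 now evaluates to -8.
Run set: v1 (1 run).
Changed values: in3.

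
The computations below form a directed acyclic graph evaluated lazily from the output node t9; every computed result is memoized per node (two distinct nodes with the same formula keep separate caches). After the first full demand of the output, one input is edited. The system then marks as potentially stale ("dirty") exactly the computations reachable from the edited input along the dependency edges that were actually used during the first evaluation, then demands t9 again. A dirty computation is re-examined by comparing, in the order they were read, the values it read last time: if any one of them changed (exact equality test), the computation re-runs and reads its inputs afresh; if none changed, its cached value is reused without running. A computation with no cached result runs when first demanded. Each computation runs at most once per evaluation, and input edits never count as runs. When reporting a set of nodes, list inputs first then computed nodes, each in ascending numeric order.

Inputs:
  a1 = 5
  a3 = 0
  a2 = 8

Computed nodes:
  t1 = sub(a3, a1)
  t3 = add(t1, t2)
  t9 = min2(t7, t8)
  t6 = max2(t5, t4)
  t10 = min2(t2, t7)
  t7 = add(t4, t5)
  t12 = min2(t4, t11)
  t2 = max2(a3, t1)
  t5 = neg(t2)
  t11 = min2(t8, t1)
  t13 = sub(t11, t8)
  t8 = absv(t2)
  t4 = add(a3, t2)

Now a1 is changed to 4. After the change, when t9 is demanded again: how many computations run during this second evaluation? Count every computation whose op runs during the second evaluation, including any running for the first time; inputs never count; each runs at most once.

2 computations run: t1, t2.
Note the absorption at t2: it re-runs yet its value is the same, leaving the output's value untouched.

First demand of the output computes:
  t1 = sub(0, 5) = -5
  t2 = max2(0, -5) = 0
  t4 = add(0, 0) = 0
  t5 = neg(0) = 0
  t7 = add(0, 0) = 0
  t8 = absv(0) = 0
  t9 = min2(0, 0) = 0

After the edit, cleaning proceeds:
  t1: a read changed (a1 5->4) — executes, giving -4.
  t2: a read changed (t1 -5->-4) — executes, giving 0 — identical to its old value.
  t4: dirty, but its reads are unchanged (a3 unchanged, t2 unchanged); cached 0 stands.
  t5: dirty, but its reads are unchanged (t2 unchanged); cached 0 stands.
  t7: dirty, but its reads are unchanged (t4 unchanged, t5 unchanged); cached 0 stands.
  t8: dirty, but its reads are unchanged (t2 unchanged); cached 0 stands.
  t9: dirty, but its reads are unchanged (t7 unchanged, t8 unchanged); cached 0 stands.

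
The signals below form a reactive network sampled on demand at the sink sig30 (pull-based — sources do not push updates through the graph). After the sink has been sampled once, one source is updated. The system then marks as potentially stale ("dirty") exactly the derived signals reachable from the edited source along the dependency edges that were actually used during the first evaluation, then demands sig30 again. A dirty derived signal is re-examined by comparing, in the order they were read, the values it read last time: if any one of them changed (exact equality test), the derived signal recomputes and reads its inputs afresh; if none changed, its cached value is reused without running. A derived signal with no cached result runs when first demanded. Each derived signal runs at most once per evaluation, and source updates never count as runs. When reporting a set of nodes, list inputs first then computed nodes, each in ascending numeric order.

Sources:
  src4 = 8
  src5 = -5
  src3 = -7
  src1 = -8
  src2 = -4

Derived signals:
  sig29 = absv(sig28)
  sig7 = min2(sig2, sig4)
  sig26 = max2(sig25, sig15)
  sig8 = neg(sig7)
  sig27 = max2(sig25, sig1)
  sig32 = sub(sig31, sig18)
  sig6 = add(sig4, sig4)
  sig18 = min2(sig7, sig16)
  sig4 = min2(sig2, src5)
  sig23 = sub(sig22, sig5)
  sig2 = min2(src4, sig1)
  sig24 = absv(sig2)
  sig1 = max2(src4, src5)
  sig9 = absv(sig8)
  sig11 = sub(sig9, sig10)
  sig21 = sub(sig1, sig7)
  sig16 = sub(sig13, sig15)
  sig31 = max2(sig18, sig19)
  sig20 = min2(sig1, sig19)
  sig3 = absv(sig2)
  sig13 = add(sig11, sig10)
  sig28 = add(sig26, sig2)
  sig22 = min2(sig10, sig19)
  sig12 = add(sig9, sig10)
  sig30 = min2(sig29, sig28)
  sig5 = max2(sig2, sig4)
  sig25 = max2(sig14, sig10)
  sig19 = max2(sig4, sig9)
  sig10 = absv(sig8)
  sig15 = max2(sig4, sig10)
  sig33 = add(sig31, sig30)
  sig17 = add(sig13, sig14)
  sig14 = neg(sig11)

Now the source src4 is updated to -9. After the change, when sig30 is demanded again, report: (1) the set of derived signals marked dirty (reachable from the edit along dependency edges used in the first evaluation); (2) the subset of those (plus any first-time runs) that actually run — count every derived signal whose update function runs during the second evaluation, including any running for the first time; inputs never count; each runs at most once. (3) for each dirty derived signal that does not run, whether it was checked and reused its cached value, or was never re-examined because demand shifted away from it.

Dirty set: sig1, sig2, sig4, sig7, sig8, sig9, sig10, sig11, sig14, sig15, sig25, sig26, sig28, sig29, sig30.
Run set: sig1, sig2, sig4, sig7, sig8, sig9, sig10, sig11, sig15, sig25, sig26, sig28, sig29, sig30 (14 run).
Re-examined without running (cache reused): sig14.
The important point: at sig14 every value read last time is unchanged, so the dirty flag clears without a run.

Initial pass — values computed on the first demand:
  sig1 = max2(8, -5) = 8
  sig2 = min2(8, 8) = 8
  sig4 = min2(8, -5) = -5
  sig7 = min2(8, -5) = -5
  sig8 = neg(-5) = 5
  sig9 = absv(5) = 5
  sig10 = absv(5) = 5
  sig11 = sub(5, 5) = 0
  sig14 = neg(0) = 0
  sig15 = max2(-5, 5) = 5
  sig25 = max2(0, 5) = 5
  sig26 = max2(5, 5) = 5
  sig28 = add(5, 8) = 13
  sig29 = absv(13) = 13
  sig30 = min2(13, 13) = 13

Second demand — change propagation:
  sig1: re-runs because src4 8->-9; new result -5.
  sig2: re-runs because src4 8->-9; sig1 8->-5; new result -9.
  sig4: re-runs because sig2 8->-9; new result -9.
  sig7: re-runs because sig2 8->-9; sig4 -5->-9; new result -9.
  sig8: re-runs because sig7 -5->-9; new result 9.
  sig9: re-runs because sig8 5->9; new result 9.
  sig10: re-runs because sig8 5->9; new result 9.
  sig11: re-runs because sig9 5->9; sig10 5->9; new result 0 (unchanged).
  sig14: re-examined; everything it read last time is the same (sig11 unchanged) — cache 0 kept, no run.
  sig15: re-runs because sig4 -5->-9; sig10 5->9; new result 9.
  sig25: re-runs because sig10 5->9; new result 9.
  sig26: re-runs because sig25 5->9; sig15 5->9; new result 9.
  sig28: re-runs because sig26 5->9; sig2 8->-9; new result 0.
  sig29: re-runs because sig28 13->0; new result 0.
  sig30: re-runs because sig29 13->0; sig28 13->0; new result 0.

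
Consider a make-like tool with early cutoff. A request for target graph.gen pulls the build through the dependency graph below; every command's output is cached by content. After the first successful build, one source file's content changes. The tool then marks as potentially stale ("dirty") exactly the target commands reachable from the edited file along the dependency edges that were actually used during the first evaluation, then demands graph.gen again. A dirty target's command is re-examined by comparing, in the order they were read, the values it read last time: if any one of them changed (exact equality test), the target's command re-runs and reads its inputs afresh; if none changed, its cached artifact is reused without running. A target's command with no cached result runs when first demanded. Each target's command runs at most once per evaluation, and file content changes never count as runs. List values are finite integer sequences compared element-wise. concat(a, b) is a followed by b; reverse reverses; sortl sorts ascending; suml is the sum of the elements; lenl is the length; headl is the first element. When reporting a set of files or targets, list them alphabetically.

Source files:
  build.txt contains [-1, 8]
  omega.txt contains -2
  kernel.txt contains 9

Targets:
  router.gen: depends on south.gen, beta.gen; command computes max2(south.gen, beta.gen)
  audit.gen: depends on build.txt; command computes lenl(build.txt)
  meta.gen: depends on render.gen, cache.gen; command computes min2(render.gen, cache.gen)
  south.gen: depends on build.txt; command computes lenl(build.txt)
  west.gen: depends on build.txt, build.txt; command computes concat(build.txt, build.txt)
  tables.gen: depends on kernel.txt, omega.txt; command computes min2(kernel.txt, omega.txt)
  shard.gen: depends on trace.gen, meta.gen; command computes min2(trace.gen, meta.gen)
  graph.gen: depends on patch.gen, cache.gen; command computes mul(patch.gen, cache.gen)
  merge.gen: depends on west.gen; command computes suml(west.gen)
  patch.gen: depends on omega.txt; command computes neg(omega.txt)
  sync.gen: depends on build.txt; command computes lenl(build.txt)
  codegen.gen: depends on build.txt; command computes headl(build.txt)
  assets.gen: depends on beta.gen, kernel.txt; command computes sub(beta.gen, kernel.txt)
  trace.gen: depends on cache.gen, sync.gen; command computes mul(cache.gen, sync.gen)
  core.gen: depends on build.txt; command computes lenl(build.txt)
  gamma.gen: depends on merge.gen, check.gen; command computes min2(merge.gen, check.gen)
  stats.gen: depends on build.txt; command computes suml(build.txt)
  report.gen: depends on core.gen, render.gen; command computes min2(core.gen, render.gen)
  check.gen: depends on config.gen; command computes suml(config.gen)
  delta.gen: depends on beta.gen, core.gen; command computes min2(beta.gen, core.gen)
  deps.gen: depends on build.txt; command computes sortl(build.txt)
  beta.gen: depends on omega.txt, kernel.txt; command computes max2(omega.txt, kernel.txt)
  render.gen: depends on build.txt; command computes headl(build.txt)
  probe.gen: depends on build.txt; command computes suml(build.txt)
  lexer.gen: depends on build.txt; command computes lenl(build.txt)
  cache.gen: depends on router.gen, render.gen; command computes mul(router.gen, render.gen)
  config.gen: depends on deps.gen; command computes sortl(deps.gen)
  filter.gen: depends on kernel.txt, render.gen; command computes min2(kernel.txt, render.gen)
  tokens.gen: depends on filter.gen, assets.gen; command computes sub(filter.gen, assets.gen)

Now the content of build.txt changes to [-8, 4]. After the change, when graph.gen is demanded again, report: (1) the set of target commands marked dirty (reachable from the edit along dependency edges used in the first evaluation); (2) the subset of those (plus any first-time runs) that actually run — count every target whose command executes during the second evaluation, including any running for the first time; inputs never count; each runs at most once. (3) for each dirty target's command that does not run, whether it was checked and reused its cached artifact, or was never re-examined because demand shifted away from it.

The edit dirties: cache.gen, graph.gen, render.gen, router.gen, south.gen.
4 target commands run: cache.gen, graph.gen, render.gen, south.gen.
Cache hits after checking: router.gen.
Note where the cutoff bites: router.gen is checked, finds nothing changed, and keeps its cache.

First demand of the output computes:
  beta.gen = max2(-2, 9) = 9
  patch.gen = neg(-2) = 2
  render.gen = headl([-1, 8]) = -1
  south.gen = lenl([-1, 8]) = 2
  router.gen = max2(2, 9) = 9
  cache.gen = mul(9, -1) = -9
  graph.gen = mul(2, -9) = -18

After the edit, cleaning proceeds:
  render.gen: a read changed (build.txt [-1, 8]->[-8, 4]) — executes, giving -8.
  south.gen: a read changed (build.txt [-1, 8]->[-8, 4]) — executes, giving 2 — identical to its old value.
  router.gen: dirty, but its reads are unchanged (south.gen unchanged, beta.gen unchanged); cached 9 stands.
  cache.gen: a read changed (render.gen -1->-8) — executes, giving -72.
  graph.gen: a read changed (cache.gen -9->-72) — executes, giving -144.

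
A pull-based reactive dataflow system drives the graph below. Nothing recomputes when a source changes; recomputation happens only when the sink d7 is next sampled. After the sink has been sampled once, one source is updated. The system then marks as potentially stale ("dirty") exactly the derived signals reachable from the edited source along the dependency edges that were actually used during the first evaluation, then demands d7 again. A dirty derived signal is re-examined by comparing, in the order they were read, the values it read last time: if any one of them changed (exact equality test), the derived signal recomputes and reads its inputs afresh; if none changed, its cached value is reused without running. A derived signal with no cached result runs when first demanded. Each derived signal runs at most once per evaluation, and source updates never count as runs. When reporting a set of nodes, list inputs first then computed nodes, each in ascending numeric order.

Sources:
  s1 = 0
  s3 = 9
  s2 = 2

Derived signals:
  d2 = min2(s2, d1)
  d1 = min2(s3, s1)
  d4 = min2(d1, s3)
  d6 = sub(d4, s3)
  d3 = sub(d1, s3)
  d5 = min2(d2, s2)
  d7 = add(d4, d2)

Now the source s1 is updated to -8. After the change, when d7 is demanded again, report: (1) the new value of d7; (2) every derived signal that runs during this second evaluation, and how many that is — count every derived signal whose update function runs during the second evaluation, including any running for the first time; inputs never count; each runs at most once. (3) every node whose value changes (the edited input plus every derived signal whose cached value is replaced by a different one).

First evaluation (everything demanded from the output):
  d1 = min2(9, 0) = 0
  d2 = min2(2, 0) = 0
  d4 = min2(0, 9) = 0
  d7 = add(0, 0) = 0

Propagation after the edit:
  d1: runs — s1 0->-8; result -8.
  d2: runs — d1 0->-8; result -8.
  d4: runs — d1 0->-8; result -8.
  d7: runs — d4 0->-8; d2 0->-8; result -16.

New value of d7: -16.
Derived signals that run: d1, d2, d4, d7 — 4 in total.
Values that change: s1, d1, d2, d4, d7.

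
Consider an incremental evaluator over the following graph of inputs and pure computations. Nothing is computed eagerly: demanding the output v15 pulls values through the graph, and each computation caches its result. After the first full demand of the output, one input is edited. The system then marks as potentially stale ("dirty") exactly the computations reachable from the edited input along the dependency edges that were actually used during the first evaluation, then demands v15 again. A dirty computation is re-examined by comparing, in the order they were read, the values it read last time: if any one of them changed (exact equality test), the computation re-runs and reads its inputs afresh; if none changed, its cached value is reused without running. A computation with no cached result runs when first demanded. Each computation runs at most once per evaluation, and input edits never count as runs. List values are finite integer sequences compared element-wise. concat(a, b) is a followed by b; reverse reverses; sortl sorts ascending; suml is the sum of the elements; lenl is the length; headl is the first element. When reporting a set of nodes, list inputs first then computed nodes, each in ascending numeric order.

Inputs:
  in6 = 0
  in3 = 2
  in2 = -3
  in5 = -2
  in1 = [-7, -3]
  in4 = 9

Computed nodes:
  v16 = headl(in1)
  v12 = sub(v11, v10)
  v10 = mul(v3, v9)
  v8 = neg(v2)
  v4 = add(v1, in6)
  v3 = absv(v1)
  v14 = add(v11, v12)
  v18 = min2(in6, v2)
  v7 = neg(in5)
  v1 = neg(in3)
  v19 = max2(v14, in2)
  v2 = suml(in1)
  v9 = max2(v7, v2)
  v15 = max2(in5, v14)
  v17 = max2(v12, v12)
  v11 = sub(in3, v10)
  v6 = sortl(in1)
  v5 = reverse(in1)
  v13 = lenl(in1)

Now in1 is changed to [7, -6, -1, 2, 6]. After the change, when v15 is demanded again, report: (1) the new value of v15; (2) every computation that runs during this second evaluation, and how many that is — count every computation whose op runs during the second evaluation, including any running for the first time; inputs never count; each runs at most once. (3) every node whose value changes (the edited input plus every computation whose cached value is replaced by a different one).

v15 now evaluates to -2.
Run set: v2, v9, v10, v11, v12, v14, v15 (7 run).
Changed values: in1, v2, v9, v10, v11, v12, v14.

Initial pass — values computed on the first demand:
  v1 = neg(2) = -2
  v2 = suml([-7, -3]) = -10
  v3 = absv(-2) = 2
  v7 = neg(-2) = 2
  v9 = max2(2, -10) = 2
  v10 = mul(2, 2) = 4
  v11 = sub(2, 4) = -2
  v12 = sub(-2, 4) = -6
  v14 = add(-2, -6) = -8
  v15 = max2(-2, -8) = -2

Second demand — change propagation:
  v2: re-runs because in1 [-7, -3]->[7, -6, -1, 2, 6]; new result 8.
  v9: re-runs because v2 -10->8; new result 8.
  v10: re-runs because v9 2->8; new result 16.
  v11: re-runs because v10 4->16; new result -14.
  v12: re-runs because v11 -2->-14; v10 4->16; new result -30.
  v14: re-runs because v11 -2->-14; v12 -6->-30; new result -44.
  v15: re-runs because v14 -8->-44; new result -2 (unchanged).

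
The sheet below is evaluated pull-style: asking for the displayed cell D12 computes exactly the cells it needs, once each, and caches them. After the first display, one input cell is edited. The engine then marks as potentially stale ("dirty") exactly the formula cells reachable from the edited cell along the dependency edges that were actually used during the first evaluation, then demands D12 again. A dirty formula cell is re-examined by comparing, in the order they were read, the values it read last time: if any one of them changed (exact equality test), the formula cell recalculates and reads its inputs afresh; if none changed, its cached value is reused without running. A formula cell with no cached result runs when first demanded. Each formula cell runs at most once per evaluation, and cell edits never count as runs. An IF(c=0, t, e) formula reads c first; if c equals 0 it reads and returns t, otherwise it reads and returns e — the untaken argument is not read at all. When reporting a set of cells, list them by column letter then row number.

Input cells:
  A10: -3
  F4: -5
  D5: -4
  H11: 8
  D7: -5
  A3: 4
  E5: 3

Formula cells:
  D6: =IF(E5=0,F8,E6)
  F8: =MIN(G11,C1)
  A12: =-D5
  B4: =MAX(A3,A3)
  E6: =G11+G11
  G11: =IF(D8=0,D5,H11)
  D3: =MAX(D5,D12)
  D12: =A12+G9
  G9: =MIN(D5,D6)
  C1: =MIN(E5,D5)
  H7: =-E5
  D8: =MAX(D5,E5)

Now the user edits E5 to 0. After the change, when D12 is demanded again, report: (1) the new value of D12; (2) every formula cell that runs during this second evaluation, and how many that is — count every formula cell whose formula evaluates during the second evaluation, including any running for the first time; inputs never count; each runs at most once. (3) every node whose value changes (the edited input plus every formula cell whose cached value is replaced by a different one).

Demanding D12 again yields 0.
6 formula cells run: C1, D6, D8, F8, G9, G11.
The nodes whose values change: D6, D8, E5, G11.
Note the branch switch — demand abandons E6, which is never re-examined.

First demand of the output computes:
  A12 = -(-4) = 4
  D8 = MAX(-4, 3) = 3
  G11 = IF(D8=0: D8=3 -> else branch H11) = 8
  E6 = 8 + 8 = 16
  D6 = IF(E5=0: E5=3 -> else branch E6) = 16
  G9 = MIN(-4, 16) = -4
  D12 = 4 + -4 = 0

After the edit, cleaning proceeds:
  C1: had never run; runs now, result -4.
  D8: a read changed (E5 3->0) — executes, giving 0.
  G11: a read changed (D8 3->0) — executes, giving -4.
  E6: stays stale; no demand reaches it after the flip.
  F8: had never run; runs now, result -4.
  D6: a read changed (E5 3->0) — executes, giving -4.
  G9: a read changed (D6 16->-4) — executes, giving -4 — identical to its old value.
  D12: dirty, but its reads are unchanged (A12 unchanged, G9 unchanged); cached 0 stands.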